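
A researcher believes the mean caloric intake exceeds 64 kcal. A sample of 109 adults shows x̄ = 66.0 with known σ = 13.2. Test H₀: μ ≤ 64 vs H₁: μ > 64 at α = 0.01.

z = 1.582. Critical value: 2.33. Fail to reject H₀.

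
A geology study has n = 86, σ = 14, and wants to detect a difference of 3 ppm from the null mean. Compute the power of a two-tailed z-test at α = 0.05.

SE = σ/√n = 14/√86 = 1.51. Non-centrality λ = d/SE = 3/1.51 = 1.987. Power ≈ Φ(λ - z_{α/2}) = Φ(1.987 - 1.96) = Φ(0.027) = 0.511.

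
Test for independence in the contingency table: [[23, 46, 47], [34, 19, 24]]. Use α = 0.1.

χ² = 13.458. df = 2, critical = 4.605. Reject H₀. Variables are dependent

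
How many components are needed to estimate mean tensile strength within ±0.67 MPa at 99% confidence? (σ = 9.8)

n = (z*σ/E)² = (2.576×9.8/0.67)² = 1419.7 → n = 1420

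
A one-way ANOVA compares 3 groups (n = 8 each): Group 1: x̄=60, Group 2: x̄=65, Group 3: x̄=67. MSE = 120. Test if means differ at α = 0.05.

Grand mean = 64.0. SS_between = 208.0, MS_between = 104.0. F = 0.867, F_crit ≈ 3.467. Fail to reject H₀.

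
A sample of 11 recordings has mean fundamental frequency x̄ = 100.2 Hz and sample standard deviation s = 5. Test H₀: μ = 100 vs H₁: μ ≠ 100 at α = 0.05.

t = (x̄ - μ₀)/(s/√n) = (100.2 - 100)/(5/√11) = 0.133. df = 10, critical t = ±2.228. Fail to reject H₀.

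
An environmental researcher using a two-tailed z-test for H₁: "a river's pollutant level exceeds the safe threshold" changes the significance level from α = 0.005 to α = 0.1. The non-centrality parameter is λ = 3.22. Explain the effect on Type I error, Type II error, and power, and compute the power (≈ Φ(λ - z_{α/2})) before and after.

Increasing α from 0.005 to 0.1:
• Type I error rate increases (α is the Type I rate by definition).
• Critical value moves from z_{α/2} = 2.807 to 1.645, so power = Φ(λ - z_{α/2}) goes from Φ(3.22 - 2.807) = 0.66 to Φ(3.22 - 1.645) = 0.942.
• Type II error rate β = 1 - power therefore decreases (0.34 → 0.058).
Appropriate when false negatives are costly — here, allowing unsafe pollution to continue.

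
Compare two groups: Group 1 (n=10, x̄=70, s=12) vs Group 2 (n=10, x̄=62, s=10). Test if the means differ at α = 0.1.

Pooled sp = 11.05. t = 1.62, df = 18. Critical t = ±1.734. Fail to reject H₀.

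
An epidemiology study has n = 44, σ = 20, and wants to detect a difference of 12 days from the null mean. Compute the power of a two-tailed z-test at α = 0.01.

SE = σ/√n = 20/√44 = 3.015. Non-centrality λ = d/SE = 12/3.015 = 3.98. Power ≈ Φ(λ - z_{α/2}) = Φ(3.98 - 2.576) = Φ(1.404) = 0.92.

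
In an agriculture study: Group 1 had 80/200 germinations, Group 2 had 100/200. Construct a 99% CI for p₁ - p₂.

p̂₁ = 0.4, p̂₂ = 0.5. Difference = -0.1. CI = (-0.228, 0.028)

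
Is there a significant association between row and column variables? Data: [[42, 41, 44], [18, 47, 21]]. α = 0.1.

χ² = 10.65. df = 2, critical = 4.605. Reject H₀. Variables are dependent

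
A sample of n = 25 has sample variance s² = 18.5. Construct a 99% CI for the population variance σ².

df = 24. χ²_{0.005} = 45.559, χ²_{0.995} = 9.886. CI for σ² = ((n-1)s²/χ²_{α/2}, (n-1)s²/χ²_{1-α/2}) = (24·18.5/45.559, 24·18.5/9.886) = (9.75, 44.91)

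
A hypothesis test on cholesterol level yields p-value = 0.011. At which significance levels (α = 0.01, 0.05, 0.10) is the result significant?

p = 0.011. Significant at: α = 0.05, 0.1.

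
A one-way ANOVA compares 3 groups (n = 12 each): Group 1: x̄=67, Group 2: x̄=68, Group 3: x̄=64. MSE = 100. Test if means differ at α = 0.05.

Grand mean = 66.33. SS_between = 104.0, MS_between = 52.0. F = 0.52, F_crit ≈ 3.285. Fail to reject H₀.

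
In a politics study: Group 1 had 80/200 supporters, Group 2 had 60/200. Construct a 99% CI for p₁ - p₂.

p̂₁ = 0.4, p̂₂ = 0.3. Difference = 0.1. CI = (-0.022, 0.222)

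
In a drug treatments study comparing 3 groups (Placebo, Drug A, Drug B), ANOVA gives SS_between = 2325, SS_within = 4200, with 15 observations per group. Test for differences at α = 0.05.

df_between = 2, df_within = 42. F = MS_between/MS_within = 1162.5/100.0 = 11.625. F_crit ≈ 3.22. Reject H₀. At least one mean differs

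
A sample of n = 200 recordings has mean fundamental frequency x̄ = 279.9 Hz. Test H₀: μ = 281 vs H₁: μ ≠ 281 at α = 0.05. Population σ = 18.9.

z = (x̄ - μ₀)/(σ/√n) = (279.9 - 281)/(18.9/√200) = -0.823. Critical value: ±1.96. Since |-0.823| ≤ 1.96, Fail to reject H₀.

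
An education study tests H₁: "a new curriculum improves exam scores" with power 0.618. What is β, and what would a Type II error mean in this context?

β = 1 - power = 1 - 0.618 = 0.382. A Type II error is failing to reject H₀ when H₀ is false (false negative) — here, failing to conclude that a new curriculum improves exam scores when in fact it is true. Consequence: keeping the old curriculum when the new one would have helped students.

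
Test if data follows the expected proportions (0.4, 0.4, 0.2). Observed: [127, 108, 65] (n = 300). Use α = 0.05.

Expected: [120.0, 120.0, 60.0]. χ² = 2.025. df = 2, critical = 5.991. Fail to reject H₀.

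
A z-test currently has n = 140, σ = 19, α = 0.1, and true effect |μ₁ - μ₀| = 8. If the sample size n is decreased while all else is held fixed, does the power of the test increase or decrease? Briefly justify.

Power decreases: a smaller n inflates the standard error σ/√n, pulling the sampling distribution under H₁ back toward the critical value.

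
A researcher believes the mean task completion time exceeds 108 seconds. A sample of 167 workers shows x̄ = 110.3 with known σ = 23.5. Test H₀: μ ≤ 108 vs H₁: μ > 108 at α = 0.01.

z = 1.265. Critical value: 2.33. Fail to reject H₀.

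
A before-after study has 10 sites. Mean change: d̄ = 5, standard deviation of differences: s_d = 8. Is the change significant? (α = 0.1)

t = d̄/(s_d/√n) = 5/(8/√10) = 1.976. df = 9, critical t = ±1.833. Reject H₀.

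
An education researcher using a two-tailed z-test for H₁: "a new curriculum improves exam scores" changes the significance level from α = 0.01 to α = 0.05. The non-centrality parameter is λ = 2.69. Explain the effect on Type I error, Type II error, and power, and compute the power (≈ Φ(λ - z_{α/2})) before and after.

Increasing α from 0.01 to 0.05:
• Type I error rate increases (α is the Type I rate by definition).
• Critical value moves from z_{α/2} = 2.576 to 1.96, so power = Φ(λ - z_{α/2}) goes from Φ(2.69 - 2.576) = 0.545 to Φ(2.69 - 1.96) = 0.767.
• Type II error rate β = 1 - power therefore decreases (0.455 → 0.233).
Appropriate when false negatives are costly — here, keeping the old curriculum when the new one would have helped students.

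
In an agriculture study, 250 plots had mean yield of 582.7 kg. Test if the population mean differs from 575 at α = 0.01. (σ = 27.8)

z = (x̄ - μ₀)/(σ/√n) = (582.7 - 575)/(27.8/√250) = 4.379. Critical value: ±2.576. Since |4.379| > 2.576, Reject H₀.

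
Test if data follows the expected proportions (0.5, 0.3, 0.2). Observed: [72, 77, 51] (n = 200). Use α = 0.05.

Expected: [100.0, 60.0, 40.0]. χ² = 15.682. df = 2, critical = 5.991. Reject H₀.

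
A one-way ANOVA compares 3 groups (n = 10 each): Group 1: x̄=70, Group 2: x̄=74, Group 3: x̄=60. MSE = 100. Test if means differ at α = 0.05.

Grand mean = 68.0. SS_between = 1040.0, MS_between = 520.0. F = 5.2, F_crit ≈ 3.354. Reject H₀.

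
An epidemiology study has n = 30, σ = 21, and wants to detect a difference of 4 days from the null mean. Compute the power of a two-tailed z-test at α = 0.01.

SE = σ/√n = 21/√30 = 3.834. Non-centrality λ = d/SE = 4/3.834 = 1.043. Power ≈ Φ(λ - z_{α/2}) = Φ(1.043 - 2.576) = Φ(-1.533) = 0.063.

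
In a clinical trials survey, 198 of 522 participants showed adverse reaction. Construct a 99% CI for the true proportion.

p̂ = 0.379. CI = p̂ ± z*√(p̂(1-p̂)/n) = (0.325, 0.434)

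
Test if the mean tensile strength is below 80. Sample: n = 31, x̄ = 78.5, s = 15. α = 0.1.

t = (78.5 - 80)/(15/√31) = -0.557, df = 30. Critical t = -1.31. Fail to reject H₀.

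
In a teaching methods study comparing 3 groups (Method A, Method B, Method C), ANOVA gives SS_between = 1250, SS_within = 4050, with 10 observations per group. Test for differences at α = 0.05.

df_between = 2, df_within = 27. F = MS_between/MS_within = 625.0/150.0 = 4.167. F_crit ≈ 3.354. Reject H₀. At least one mean differs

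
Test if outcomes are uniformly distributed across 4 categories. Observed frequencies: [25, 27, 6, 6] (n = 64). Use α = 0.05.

Expected = 16 each. χ² = Σ(O-E)²/E = 25.125. df = 3, critical value = 7.815. Reject H₀.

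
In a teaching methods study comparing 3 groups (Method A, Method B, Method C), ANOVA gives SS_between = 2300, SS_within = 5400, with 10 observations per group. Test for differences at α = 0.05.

df_between = 2, df_within = 27. F = MS_between/MS_within = 1150.0/200.0 = 5.75. F_crit ≈ 3.354. Reject H₀. At least one mean differs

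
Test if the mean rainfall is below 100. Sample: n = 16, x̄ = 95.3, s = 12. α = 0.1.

t = (95.3 - 100)/(12/√16) = -1.567, df = 15. Critical t = -1.341. Reject H₀.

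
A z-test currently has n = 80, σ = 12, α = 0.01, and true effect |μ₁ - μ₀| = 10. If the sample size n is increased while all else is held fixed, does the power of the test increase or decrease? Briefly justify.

Power increases: a larger n shrinks the standard error σ/√n, moving the sampling distribution under H₁ further from the critical value.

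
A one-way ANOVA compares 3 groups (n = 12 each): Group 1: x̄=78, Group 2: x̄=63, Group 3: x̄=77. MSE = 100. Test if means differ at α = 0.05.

Grand mean = 72.67. SS_between = 1688.0, MS_between = 844.0. F = 8.44, F_crit ≈ 3.285. Reject H₀.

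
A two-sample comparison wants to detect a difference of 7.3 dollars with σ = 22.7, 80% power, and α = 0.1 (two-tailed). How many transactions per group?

n per group = 2(z_α/2 + z_β)²σ²/d² = 2×(1.645 + 0.84)²×22.7²/7.3² = 119.4 → n = 120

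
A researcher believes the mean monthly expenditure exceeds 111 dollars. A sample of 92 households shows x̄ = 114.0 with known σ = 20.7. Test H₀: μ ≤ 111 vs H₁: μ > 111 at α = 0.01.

z = 1.39. Critical value: 2.33. Fail to reject H₀.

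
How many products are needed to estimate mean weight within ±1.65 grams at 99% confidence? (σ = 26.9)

n = (z*σ/E)² = (2.576×26.9/1.65)² = 1763.7 → n = 1764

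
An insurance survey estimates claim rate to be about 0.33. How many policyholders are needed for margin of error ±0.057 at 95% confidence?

n = z²p(1-p)/E² = 1.96²×0.33×0.67/0.057² = 261.4 → n = 262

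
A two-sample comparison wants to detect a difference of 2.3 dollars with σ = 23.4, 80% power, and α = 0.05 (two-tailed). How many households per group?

n per group = 2(z_α/2 + z_β)²σ²/d² = 2×(1.96 + 0.84)²×23.4²/2.3² = 1623.01 → n = 1624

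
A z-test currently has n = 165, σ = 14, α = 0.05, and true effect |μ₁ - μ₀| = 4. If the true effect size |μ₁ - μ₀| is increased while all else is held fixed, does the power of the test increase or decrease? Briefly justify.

Power increases: a larger true effect increases the non-centrality λ = |μ₁ - μ₀|/(σ/√n).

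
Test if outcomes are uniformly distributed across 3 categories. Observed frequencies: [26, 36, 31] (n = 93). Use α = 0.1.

Expected = 31 each. χ² = Σ(O-E)²/E = 1.613. df = 2, critical value = 4.605. Fail to reject H₀.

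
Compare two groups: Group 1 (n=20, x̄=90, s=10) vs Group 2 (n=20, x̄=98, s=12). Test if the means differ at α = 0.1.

Pooled sp = 11.05. t = -2.29, df = 38. Critical t = ±1.686. Reject H₀.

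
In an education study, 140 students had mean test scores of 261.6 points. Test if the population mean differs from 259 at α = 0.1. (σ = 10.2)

z = (x̄ - μ₀)/(σ/√n) = (261.6 - 259)/(10.2/√140) = 3.016. Critical value: ±1.645. Since |3.016| > 1.645, Reject H₀.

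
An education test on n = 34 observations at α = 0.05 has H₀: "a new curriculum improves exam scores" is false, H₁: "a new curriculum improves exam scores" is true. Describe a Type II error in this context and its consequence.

Type II error: failing to reject H₀ when it is false — concluding that a new curriculum improves exam scores is not supported when in fact it is. Consequence: keeping the old curriculum when the new one would have helped students.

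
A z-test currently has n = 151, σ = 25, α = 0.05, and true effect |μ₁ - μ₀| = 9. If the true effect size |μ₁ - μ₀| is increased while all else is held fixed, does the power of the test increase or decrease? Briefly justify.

Power increases: a larger true effect increases the non-centrality λ = |μ₁ - μ₀|/(σ/√n).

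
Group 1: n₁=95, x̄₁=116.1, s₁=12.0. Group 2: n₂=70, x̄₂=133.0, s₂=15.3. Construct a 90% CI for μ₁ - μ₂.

Difference = -16.9. SE = √(12.0²/95 + 15.3²/70) = 2.205. CI = (-20.53, -13.27)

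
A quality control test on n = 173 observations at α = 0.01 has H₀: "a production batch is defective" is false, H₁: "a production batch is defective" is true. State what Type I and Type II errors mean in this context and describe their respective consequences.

Type I (false positive): concluding that a production batch is defective when it is not — scrapping a good batch — wasted material and cost for no reason. Type II (false negative): failing to conclude that a production batch is defective when it is — shipping a defective batch — faulty products reach customers. Which is costlier depends on domain priorities and is a judgement call rather than a statistical fact.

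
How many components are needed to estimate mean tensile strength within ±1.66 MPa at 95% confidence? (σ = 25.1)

n = (z*σ/E)² = (1.96×25.1/1.66)² = 878.3 → n = 879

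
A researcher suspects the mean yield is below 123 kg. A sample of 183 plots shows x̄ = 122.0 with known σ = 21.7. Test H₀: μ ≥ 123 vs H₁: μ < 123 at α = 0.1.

z = -0.623. Critical value: -1.28. Fail to reject H₀.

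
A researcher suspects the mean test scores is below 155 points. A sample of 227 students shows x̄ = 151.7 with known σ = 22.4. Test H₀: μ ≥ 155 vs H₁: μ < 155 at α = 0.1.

z = -2.22. Critical value: -1.28. Reject H₀.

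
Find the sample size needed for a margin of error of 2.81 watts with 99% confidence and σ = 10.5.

n = (z*σ/E)² = (2.576×10.5/2.81)² = 92.7 → n = 93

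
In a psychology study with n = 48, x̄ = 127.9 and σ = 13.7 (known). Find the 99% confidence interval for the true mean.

CI = x̄ ± z*(σ/√n) = 127.9 ± 2.576(13.7/√48) = 127.9 ± 5.09 = (122.81, 132.99)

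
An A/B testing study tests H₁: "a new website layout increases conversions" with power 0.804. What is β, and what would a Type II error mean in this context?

β = 1 - power = 1 - 0.804 = 0.196. A Type II error is failing to reject H₀ when H₀ is false (false negative) — here, failing to conclude that a new website layout increases conversions when in fact it is true. Consequence: discarding a layout that would have improved conversions — lost revenue.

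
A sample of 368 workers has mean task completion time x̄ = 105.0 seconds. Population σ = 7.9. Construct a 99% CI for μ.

CI = x̄ ± z*(σ/√n) = 105.0 ± 2.576(7.9/√368) = 105.0 ± 1.06 = (103.94, 106.06)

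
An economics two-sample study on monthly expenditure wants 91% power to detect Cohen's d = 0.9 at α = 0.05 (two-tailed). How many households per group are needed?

z_{α/2} = 1.96, z_β = Φ⁻¹(0.91) = 1.341. For large effect (d = 0.9): n per group = 2(z_{α/2} + z_β)²/d² = 2(1.96 + 1.341)²/0.9² = 26.9 → 27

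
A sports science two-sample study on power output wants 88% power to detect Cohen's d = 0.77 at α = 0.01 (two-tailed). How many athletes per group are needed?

z_{α/2} = 2.576, z_β = Φ⁻¹(0.88) = 1.175. For medium effect (d = 0.77): n per group = 2(z_{α/2} + z_β)²/d² = 2(2.576 + 1.175)²/0.77² = 47.5 → 48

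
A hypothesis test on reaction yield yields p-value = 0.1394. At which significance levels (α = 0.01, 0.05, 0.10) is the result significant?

p = 0.1394. Not significant at any of the given levels.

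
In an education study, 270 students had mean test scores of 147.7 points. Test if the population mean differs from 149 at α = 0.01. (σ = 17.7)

z = (x̄ - μ₀)/(σ/√n) = (147.7 - 149)/(17.7/√270) = -1.207. Critical value: ±2.576. Since |-1.207| ≤ 2.576, Fail to reject H₀.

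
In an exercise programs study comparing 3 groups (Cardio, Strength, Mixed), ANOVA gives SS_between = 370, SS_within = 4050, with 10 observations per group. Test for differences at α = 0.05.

df_between = 2, df_within = 27. F = MS_between/MS_within = 185.0/150.0 = 1.233. F_crit ≈ 3.354. Fail to reject H₀.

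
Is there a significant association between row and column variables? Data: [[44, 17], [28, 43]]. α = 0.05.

χ² = 14.146. df = 1, critical = 3.841. Reject H₀. Variables are dependent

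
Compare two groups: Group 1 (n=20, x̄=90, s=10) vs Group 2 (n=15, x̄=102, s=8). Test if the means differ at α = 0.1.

Pooled sp = 9.2. t = -3.817, df = 33. Critical t = ±1.692. Reject H₀.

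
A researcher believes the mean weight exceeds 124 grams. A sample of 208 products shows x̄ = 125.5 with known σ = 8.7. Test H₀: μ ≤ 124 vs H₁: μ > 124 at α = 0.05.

z = 2.487. Critical value: 1.645. Reject H₀.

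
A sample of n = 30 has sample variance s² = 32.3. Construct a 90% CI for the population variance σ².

df = 29. χ²_{0.05} = 42.557, χ²_{0.95} = 17.708. CI for σ² = ((n-1)s²/χ²_{α/2}, (n-1)s²/χ²_{1-α/2}) = (29·32.3/42.557, 29·32.3/17.708) = (22.01, 52.9)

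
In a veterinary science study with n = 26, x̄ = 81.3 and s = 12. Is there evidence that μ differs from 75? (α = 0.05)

t = (x̄ - μ₀)/(s/√n) = (81.3 - 75)/(12/√26) = 2.677. df = 25, critical t = ±2.06. Reject H₀.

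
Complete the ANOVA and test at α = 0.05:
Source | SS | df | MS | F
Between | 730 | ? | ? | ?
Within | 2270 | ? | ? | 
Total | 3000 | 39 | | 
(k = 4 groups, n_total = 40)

df_between = 3, df_within = 36. MS_between = 243.33, MS_within = 63.06. F = 3.859, F_crit ≈ 2.866. Reject H₀.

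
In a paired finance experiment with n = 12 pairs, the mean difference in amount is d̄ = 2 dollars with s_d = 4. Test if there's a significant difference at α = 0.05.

t = d̄/(s_d/√n) = 2/(4/√12) = 1.732. df = 11, critical t = ±2.201. Fail to reject H₀.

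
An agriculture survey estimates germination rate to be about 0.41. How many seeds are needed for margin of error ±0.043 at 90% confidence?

n = z²p(1-p)/E² = 1.645²×0.41×0.59/0.043² = 354.02 → n = 355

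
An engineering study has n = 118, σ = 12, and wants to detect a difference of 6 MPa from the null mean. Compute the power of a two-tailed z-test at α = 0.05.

SE = σ/√n = 12/√118 = 1.105. Non-centrality λ = d/SE = 6/1.105 = 5.431. Power ≈ Φ(λ - z_{α/2}) = Φ(5.431 - 1.96) = Φ(3.471) = 1.0.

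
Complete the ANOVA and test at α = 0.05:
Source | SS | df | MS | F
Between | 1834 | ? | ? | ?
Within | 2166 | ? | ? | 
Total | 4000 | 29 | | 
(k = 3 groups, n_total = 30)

df_between = 2, df_within = 27. MS_between = 917.0, MS_within = 80.22. F = 11.431, F_crit ≈ 3.354. Reject H₀.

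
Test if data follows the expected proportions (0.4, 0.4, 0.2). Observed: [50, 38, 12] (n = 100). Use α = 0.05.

Expected: [40.0, 40.0, 20.0]. χ² = 5.8. df = 2, critical = 5.991. Fail to reject H₀.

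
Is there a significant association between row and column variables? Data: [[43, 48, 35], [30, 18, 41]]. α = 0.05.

χ² = 10.365. df = 2, critical = 5.991. Reject H₀. Variables are dependent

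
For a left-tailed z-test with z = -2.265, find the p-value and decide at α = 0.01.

p = P(Z < -2.265) = Φ(-2.265) ≈ 0.0118. Since p ≥ 0.01, fail to reject H₀ (not significant) at α = 0.01.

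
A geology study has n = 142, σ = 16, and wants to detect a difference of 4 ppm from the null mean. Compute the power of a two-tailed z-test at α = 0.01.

SE = σ/√n = 16/√142 = 1.343. Non-centrality λ = d/SE = 4/1.343 = 2.979. Power ≈ Φ(λ - z_{α/2}) = Φ(2.979 - 2.576) = Φ(0.403) = 0.657.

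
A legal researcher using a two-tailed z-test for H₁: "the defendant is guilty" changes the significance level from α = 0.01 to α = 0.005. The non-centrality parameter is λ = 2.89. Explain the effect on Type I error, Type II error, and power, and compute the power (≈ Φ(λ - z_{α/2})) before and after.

Decreasing α from 0.01 to 0.005:
• Type I error rate decreases (α is the Type I rate by definition).
• Critical value moves from z_{α/2} = 2.576 to 2.807, so power = Φ(λ - z_{α/2}) goes from Φ(2.89 - 2.576) = 0.623 to Φ(2.89 - 2.807) = 0.533.
• Type II error rate β = 1 - power therefore increases (0.377 → 0.467).
Appropriate when false positives are costly — here, convicting an innocent person.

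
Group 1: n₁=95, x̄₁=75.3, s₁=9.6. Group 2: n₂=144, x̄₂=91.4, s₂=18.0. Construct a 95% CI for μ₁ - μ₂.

Difference = -16.1. SE = √(9.6²/95 + 18.0²/144) = 1.794. CI = (-19.62, -12.58)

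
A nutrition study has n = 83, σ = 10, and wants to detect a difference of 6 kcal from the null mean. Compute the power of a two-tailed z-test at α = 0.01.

SE = σ/√n = 10/√83 = 1.098. Non-centrality λ = d/SE = 6/1.098 = 5.466. Power ≈ Φ(λ - z_{α/2}) = Φ(5.466 - 2.576) = Φ(2.89) = 0.998.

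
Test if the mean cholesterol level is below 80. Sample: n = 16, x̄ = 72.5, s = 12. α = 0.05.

t = (72.5 - 80)/(12/√16) = -2.5, df = 15. Critical t = -1.753. Reject H₀.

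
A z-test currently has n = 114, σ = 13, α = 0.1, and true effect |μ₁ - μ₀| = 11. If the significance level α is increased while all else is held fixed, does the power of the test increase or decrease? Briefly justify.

Power increases: a larger α lowers the critical value, so more of the H₁ sampling distribution falls in the rejection region.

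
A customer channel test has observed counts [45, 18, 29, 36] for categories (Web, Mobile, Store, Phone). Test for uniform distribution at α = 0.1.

Expected = 32 each. χ² = Σ(O-E)²/E = 12.188. df = 3, critical value = 6.251. Reject H₀.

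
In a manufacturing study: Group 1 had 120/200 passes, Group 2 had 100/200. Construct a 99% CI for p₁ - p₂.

p̂₁ = 0.6, p̂₂ = 0.5. Difference = 0.1. CI = (-0.028, 0.228)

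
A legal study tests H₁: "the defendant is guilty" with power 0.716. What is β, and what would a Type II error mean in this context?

β = 1 - power = 1 - 0.716 = 0.284. A Type II error is failing to reject H₀ when H₀ is false (false negative) — here, failing to conclude that the defendant is guilty when in fact it is true. Consequence: acquitting a guilty person.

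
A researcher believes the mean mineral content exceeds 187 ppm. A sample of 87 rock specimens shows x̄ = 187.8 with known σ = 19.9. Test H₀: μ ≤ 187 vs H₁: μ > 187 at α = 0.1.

z = 0.375. Critical value: 1.28. Fail to reject H₀.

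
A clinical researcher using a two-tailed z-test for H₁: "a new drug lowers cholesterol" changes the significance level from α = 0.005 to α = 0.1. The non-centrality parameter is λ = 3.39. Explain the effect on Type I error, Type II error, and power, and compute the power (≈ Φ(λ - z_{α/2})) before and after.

Increasing α from 0.005 to 0.1:
• Type I error rate increases (α is the Type I rate by definition).
• Critical value moves from z_{α/2} = 2.807 to 1.645, so power = Φ(λ - z_{α/2}) goes from Φ(3.39 - 2.807) = 0.72 to Φ(3.39 - 1.645) = 0.96.
• Type II error rate β = 1 - power therefore decreases (0.28 → 0.04).
Appropriate when false negatives are costly — here, shelving an effective drug — patients miss out on a treatment that would have helped.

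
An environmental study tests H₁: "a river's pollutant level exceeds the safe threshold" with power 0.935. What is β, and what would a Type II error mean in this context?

β = 1 - power = 1 - 0.935 = 0.065. A Type II error is failing to reject H₀ when H₀ is false (false negative) — here, failing to conclude that a river's pollutant level exceeds the safe threshold when in fact it is true. Consequence: allowing unsafe pollution to continue.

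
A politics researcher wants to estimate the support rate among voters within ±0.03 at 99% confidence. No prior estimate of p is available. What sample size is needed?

Conservative approach: use p = 0.5 (maximizes p(1-p) = 0.25). n = z²(0.25)/E² = 2.576²×0.25/0.03² = 1843.3 → n = 1844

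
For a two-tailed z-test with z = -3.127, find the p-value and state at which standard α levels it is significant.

p = 2·P(Z > |-3.127|) = 2·(1 - Φ(3.127)) ≈ 0.0018. Significant at α = 0.1; Significant at α = 0.05; Significant at α = 0.01.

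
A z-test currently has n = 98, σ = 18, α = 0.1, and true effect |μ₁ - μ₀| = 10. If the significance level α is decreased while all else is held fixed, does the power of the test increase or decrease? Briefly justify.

Power decreases: a smaller α raises the critical value, so less of the H₁ sampling distribution falls in the rejection region.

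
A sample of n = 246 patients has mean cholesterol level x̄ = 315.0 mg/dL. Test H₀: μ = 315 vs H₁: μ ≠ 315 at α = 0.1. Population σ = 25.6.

z = (x̄ - μ₀)/(σ/√n) = (315.0 - 315)/(25.6/√246) = 0.0. Critical value: ±1.645. Since |0.0| ≤ 1.645, Fail to reject H₀.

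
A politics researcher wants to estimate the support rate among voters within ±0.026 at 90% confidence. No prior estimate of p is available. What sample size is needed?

Conservative approach: use p = 0.5 (maximizes p(1-p) = 0.25). n = z²(0.25)/E² = 1.645²×0.25/0.026² = 1000.7 → n = 1001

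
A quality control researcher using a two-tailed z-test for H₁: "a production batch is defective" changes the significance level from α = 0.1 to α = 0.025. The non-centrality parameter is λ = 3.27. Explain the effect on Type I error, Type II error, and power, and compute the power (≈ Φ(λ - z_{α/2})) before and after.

Decreasing α from 0.1 to 0.025:
• Type I error rate decreases (α is the Type I rate by definition).
• Critical value moves from z_{α/2} = 1.645 to 2.241, so power = Φ(λ - z_{α/2}) goes from Φ(3.27 - 1.645) = 0.948 to Φ(3.27 - 2.241) = 0.848.
• Type II error rate β = 1 - power therefore increases (0.052 → 0.152).
Appropriate when false positives are costly — here, scrapping a good batch — wasted material and cost for no reason.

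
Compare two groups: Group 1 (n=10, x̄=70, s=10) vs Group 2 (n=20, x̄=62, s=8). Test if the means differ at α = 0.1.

Pooled sp = 8.69. t = 2.376, df = 28. Critical t = ±1.701. Reject H₀.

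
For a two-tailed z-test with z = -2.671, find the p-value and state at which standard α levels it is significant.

p = 2·P(Z > |-2.671|) = 2·(1 - Φ(2.671)) ≈ 0.0076. Significant at α = 0.1; Significant at α = 0.05; Significant at α = 0.01.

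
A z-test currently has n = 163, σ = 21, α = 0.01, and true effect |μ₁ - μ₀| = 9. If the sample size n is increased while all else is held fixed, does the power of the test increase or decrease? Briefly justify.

Power increases: a larger n shrinks the standard error σ/√n, moving the sampling distribution under H₁ further from the critical value.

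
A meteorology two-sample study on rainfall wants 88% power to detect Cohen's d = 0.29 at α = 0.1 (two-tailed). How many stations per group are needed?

z_{α/2} = 1.645, z_β = Φ⁻¹(0.88) = 1.175. For small effect (d = 0.29): n per group = 2(z_{α/2} + z_β)²/d² = 2(1.645 + 1.175)²/0.29² = 189.1 → 190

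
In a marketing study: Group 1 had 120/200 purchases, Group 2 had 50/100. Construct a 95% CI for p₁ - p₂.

p̂₁ = 0.6, p̂₂ = 0.5. Difference = 0.1. CI = (-0.019, 0.219)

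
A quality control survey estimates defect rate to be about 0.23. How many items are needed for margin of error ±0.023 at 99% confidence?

n = z²p(1-p)/E² = 2.576²×0.23×0.77/0.023² = 2221.5 → n = 2222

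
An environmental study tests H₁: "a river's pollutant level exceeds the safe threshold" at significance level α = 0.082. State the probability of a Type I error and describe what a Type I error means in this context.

P(Type I error) = α = 0.082. A Type I error is rejecting H₀ when H₀ is actually true (false positive) — here, concluding that a river's pollutant level exceeds the safe threshold when in fact this is not the case. Consequence: shutting down a compliant factory unnecessarily.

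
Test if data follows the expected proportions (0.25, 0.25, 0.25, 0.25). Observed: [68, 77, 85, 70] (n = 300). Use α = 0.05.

Expected: [75.0, 75.0, 75.0, 75.0]. χ² = 2.373. df = 3, critical = 7.815. Fail to reject H₀.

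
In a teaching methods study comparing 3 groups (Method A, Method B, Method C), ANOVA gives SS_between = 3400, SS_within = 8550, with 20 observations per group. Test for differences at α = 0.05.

df_between = 2, df_within = 57. F = MS_between/MS_within = 1700.0/150.0 = 11.333. F_crit ≈ 3.159. Reject H₀. At least one mean differs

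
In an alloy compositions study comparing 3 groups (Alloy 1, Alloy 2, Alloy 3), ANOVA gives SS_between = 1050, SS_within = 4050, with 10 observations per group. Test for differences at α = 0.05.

df_between = 2, df_within = 27. F = MS_between/MS_within = 525.0/150.0 = 3.5. F_crit ≈ 3.354. Reject H₀. At least one mean differs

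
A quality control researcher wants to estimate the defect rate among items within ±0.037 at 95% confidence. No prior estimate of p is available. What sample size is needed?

Conservative approach: use p = 0.5 (maximizes p(1-p) = 0.25). n = z²(0.25)/E² = 1.96²×0.25/0.037² = 701.5 → n = 702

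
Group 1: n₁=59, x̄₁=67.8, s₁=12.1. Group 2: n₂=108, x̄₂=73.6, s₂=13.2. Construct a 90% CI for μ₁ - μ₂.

Difference = -5.8. SE = √(12.1²/59 + 13.2²/108) = 2.024. CI = (-9.13, -2.47)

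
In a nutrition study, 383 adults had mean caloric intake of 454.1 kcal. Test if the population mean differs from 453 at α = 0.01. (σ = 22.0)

z = (x̄ - μ₀)/(σ/√n) = (454.1 - 453)/(22.0/√383) = 0.979. Critical value: ±2.576. Since |0.979| ≤ 2.576, Fail to reject H₀.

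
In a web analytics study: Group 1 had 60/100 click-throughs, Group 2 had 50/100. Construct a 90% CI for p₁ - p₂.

p̂₁ = 0.6, p̂₂ = 0.5. Difference = 0.1. CI = (-0.015, 0.215)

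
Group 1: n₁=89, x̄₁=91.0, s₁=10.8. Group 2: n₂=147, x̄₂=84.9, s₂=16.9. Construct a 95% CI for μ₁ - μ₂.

Difference = 6.1. SE = √(10.8²/89 + 16.9²/147) = 1.804. CI = (2.56, 9.64)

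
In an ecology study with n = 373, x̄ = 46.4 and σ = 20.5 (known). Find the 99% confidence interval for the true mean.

CI = x̄ ± z*(σ/√n) = 46.4 ± 2.576(20.5/√373) = 46.4 ± 2.73 = (43.67, 49.13)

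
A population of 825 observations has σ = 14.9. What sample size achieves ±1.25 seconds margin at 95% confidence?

Without FPC: n₀ = (1.96×14.9/1.25)² = 545.839. With FPC: n = n₀N/(n₀+N-1) = 328.7 → n = 329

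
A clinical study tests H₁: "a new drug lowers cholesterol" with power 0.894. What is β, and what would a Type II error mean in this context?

β = 1 - power = 1 - 0.894 = 0.106. A Type II error is failing to reject H₀ when H₀ is false (false negative) — here, failing to conclude that a new drug lowers cholesterol when in fact it is true. Consequence: shelving an effective drug — patients miss out on a treatment that would have helped.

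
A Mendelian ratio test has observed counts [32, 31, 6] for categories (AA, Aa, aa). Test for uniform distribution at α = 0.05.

Expected = 23 each. χ² = Σ(O-E)²/E = 18.87. df = 2, critical value = 5.991. Reject H₀.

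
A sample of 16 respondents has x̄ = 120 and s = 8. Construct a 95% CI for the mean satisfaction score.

CI = x̄ ± t*(s/√n) = 120 ± 2.131(8/√16) = (115.74, 124.26)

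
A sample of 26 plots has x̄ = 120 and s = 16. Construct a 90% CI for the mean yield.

CI = x̄ ± t*(s/√n) = 120 ± 1.708(16/√26) = (114.64, 125.36)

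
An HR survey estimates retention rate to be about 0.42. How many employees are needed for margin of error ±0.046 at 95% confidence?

n = z²p(1-p)/E² = 1.96²×0.42×0.58/0.046² = 442.3 → n = 443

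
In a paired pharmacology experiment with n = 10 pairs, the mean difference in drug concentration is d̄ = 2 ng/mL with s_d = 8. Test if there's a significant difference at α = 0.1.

t = d̄/(s_d/√n) = 2/(8/√10) = 0.791. df = 9, critical t = ±1.833. Fail to reject H₀.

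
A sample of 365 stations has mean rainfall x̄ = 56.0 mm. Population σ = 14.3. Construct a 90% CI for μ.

CI = x̄ ± z*(σ/√n) = 56.0 ± 1.645(14.3/√365) = 56.0 ± 1.23 = (54.77, 57.23)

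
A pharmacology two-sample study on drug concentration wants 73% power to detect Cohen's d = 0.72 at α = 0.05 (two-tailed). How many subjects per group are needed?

z_{α/2} = 1.96, z_β = Φ⁻¹(0.73) = 0.613. For medium effect (d = 0.72): n per group = 2(z_{α/2} + z_β)²/d² = 2(1.96 + 0.613)²/0.72² = 25.5 → 26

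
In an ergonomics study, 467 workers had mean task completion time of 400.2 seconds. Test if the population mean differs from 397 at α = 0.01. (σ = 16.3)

z = (x̄ - μ₀)/(σ/√n) = (400.2 - 397)/(16.3/√467) = 4.242. Critical value: ±2.576. Since |4.242| > 2.576, Reject H₀.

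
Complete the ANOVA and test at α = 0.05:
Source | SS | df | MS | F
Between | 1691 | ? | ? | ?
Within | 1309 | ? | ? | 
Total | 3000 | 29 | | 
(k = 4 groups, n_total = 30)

df_between = 3, df_within = 26. MS_between = 563.67, MS_within = 50.35. F = 11.196, F_crit ≈ 2.975. Reject H₀.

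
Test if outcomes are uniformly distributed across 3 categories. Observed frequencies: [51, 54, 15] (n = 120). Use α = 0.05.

Expected = 40 each. χ² = Σ(O-E)²/E = 23.55. df = 2, critical value = 5.991. Reject H₀.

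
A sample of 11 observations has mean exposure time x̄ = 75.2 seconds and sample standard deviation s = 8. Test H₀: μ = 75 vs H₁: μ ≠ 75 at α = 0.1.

t = (x̄ - μ₀)/(s/√n) = (75.2 - 75)/(8/√11) = 0.083. df = 10, critical t = ±1.812. Fail to reject H₀.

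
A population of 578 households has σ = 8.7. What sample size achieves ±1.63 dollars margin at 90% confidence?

Without FPC: n₀ = (1.645×8.7/1.63)² = 77.089. With FPC: n = n₀N/(n₀+N-1) = 68.1 → n = 69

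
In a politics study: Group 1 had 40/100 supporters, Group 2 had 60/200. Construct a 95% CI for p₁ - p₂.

p̂₁ = 0.4, p̂₂ = 0.3. Difference = 0.1. CI = (-0.015, 0.215)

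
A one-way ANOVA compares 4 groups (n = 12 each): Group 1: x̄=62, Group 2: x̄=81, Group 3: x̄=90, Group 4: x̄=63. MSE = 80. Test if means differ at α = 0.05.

Grand mean = 74.0. SS_between = 6840.0, MS_between = 2280.0. F = 28.5, F_crit ≈ 2.816. Reject H₀.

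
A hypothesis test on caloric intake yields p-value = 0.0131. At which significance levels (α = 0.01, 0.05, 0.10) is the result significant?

p = 0.0131. Significant at: α = 0.05, 0.1.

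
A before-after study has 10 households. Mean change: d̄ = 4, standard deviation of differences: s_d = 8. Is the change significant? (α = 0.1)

t = d̄/(s_d/√n) = 4/(8/√10) = 1.581. df = 9, critical t = ±1.833. Fail to reject H₀.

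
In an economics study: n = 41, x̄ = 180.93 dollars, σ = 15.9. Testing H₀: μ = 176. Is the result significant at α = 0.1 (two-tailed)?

z = (180.93 - 176)/(15.9/√41) = 1.985. Since |z| > 1.645, significant at α = 0.1.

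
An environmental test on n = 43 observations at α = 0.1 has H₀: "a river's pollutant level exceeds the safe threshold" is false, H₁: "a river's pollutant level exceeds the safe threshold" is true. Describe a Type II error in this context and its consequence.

Type II error: failing to reject H₀ when it is false — concluding that a river's pollutant level exceeds the safe threshold is not supported when in fact it is. Consequence: allowing unsafe pollution to continue.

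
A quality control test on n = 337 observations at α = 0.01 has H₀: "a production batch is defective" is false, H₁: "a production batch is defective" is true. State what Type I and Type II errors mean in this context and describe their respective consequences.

Type I (false positive): concluding that a production batch is defective when it is not — scrapping a good batch — wasted material and cost for no reason. Type II (false negative): failing to conclude that a production batch is defective when it is — shipping a defective batch — faulty products reach customers. Which is costlier depends on domain priorities and is a judgement call rather than a statistical fact.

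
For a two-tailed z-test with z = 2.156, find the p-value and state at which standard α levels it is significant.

p = 2·P(Z > |2.156|) = 2·(1 - Φ(2.156)) ≈ 0.0311. Significant at α = 0.1; Significant at α = 0.05.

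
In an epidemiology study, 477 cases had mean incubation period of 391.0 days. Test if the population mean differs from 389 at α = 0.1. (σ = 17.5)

z = (x̄ - μ₀)/(σ/√n) = (391.0 - 389)/(17.5/√477) = 2.496. Critical value: ±1.645. Since |2.496| > 1.645, Reject H₀.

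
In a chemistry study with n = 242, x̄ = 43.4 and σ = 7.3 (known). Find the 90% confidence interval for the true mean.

CI = x̄ ± z*(σ/√n) = 43.4 ± 1.645(7.3/√242) = 43.4 ± 0.77 = (42.63, 44.17)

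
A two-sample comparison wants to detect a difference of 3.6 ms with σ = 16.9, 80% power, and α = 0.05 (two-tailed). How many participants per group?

n per group = 2(z_α/2 + z_β)²σ²/d² = 2×(1.96 + 0.84)²×16.9²/3.6² = 345.6 → n = 346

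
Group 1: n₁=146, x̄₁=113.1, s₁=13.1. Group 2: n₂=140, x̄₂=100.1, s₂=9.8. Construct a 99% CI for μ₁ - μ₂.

Difference = 13.0. SE = √(13.1²/146 + 9.8²/140) = 1.364. CI = (9.49, 16.51)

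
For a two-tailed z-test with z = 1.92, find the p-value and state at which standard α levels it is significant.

p = 2·P(Z > |1.92|) = 2·(1 - Φ(1.92)) ≈ 0.0549. Significant at α = 0.1.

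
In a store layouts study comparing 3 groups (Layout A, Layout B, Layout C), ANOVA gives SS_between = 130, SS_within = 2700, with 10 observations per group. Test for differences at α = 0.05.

df_between = 2, df_within = 27. F = MS_between/MS_within = 65.0/100.0 = 0.65. F_crit ≈ 3.354. Fail to reject H₀.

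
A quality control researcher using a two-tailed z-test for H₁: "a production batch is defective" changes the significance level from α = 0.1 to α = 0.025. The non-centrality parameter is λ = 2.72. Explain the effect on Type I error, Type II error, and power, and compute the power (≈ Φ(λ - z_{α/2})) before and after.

Decreasing α from 0.1 to 0.025:
• Type I error rate decreases (α is the Type I rate by definition).
• Critical value moves from z_{α/2} = 1.645 to 2.241, so power = Φ(λ - z_{α/2}) goes from Φ(2.72 - 1.645) = 0.859 to Φ(2.72 - 2.241) = 0.684.
• Type II error rate β = 1 - power therefore increases (0.141 → 0.316).
Appropriate when false positives are costly — here, scrapping a good batch — wasted material and cost for no reason.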